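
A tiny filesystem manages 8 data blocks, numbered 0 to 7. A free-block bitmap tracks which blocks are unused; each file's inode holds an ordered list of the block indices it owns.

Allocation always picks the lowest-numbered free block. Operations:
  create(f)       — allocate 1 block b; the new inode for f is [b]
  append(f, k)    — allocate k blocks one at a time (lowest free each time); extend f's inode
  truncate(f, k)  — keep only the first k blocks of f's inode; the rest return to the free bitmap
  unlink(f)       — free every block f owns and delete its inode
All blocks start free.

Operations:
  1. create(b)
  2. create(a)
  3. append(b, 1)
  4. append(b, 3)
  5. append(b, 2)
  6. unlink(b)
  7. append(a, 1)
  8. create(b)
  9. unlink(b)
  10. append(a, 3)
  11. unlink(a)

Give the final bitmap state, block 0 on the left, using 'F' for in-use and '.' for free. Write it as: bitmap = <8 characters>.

[1] create(b) — b=0 (map F.......)
[2] create(a) — a=1 b=0 (map FF......)
[3] append(b, 1) — a=1 b=0,2 (map FFF.....)
[4] append(b, 3) — a=1 b=0,2,3,4,5 (map FFFFFF..)
[5] append(b, 2) — a=1 b=0,2,3,4,5,6,7 (map FFFFFFFF)
[6] unlink(b) — a=1 (map .F......)
[7] append(a, 1) — a=1,0 (map FF......)
[8] create(b) — a=1,0 b=2 (map FFF.....)
[9] unlink(b) — a=1,0 (map FF......)
[10] append(a, 3) — a=1,0,2,3,4 (map FFFFF...)
[11] unlink(a) —  (map ........)

bitmap = ........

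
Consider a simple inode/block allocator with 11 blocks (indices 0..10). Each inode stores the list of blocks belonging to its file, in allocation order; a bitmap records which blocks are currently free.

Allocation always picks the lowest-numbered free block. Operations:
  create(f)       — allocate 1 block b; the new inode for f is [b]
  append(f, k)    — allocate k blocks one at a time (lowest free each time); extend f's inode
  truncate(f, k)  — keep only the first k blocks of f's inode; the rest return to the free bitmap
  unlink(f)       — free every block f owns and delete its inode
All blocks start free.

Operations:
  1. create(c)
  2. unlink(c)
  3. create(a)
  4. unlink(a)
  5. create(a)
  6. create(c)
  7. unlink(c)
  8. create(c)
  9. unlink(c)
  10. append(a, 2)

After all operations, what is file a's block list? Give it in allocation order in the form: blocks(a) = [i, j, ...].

after create(c) → c:[0]  free=[F..........]
after unlink(c) →   free=[...........]
after create(a) → a:[0]  free=[F..........]
after unlink(a) →   free=[...........]
after create(a) → a:[0]  free=[F..........]
after create(c) → a:[0], c:[1]  free=[FF.........]
after unlink(c) → a:[0]  free=[F..........]
after create(c) → a:[0], c:[1]  free=[FF.........]
after unlink(c) → a:[0]  free=[F..........]
after append(a, 2) → a:[0, 1, 2]  free=[FFF........]

blocks(a) = [0, 1, 2]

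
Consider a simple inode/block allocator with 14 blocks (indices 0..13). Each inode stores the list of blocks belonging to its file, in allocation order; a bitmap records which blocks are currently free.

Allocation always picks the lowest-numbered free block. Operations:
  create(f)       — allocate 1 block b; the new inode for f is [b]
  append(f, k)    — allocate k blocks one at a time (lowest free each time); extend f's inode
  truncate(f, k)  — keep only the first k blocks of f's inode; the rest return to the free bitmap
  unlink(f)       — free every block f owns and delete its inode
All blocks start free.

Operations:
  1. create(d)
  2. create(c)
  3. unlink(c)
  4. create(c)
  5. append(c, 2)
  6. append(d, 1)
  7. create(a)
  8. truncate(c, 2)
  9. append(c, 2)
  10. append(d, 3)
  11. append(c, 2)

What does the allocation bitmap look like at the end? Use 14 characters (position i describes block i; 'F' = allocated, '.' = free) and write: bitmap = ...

after create(d) → d:[0]  free=[F.............]
after create(c) → c:[1], d:[0]  free=[FF............]
after unlink(c) → d:[0]  free=[F.............]
after create(c) → c:[1], d:[0]  free=[FF............]
after append(c, 2) → c:[1, 2, 3], d:[0]  free=[FFFF..........]
after append(d, 1) → c:[1, 2, 3], d:[0, 4]  free=[FFFFF.........]
after create(a) → a:[5], c:[1, 2, 3], d:[0, 4]  free=[FFFFFF........]
after truncate(c, 2) → a:[5], c:[1, 2], d:[0, 4]  free=[FFF.FF........]
after append(c, 2) → a:[5], c:[1, 2, 3, 6], d:[0, 4]  free=[FFFFFFF.......]
after append(d, 3) → a:[5], c:[1, 2, 3, 6], d:[0, 4, 7, 8, 9]  free=[FFFFFFFFFF....]
after append(c, 2) → a:[5], c:[1, 2, 3, 6, 10, 11], d:[0, 4, 7, 8, 9]  free=[FFFFFFFFFFFF..]

bitmap = FFFFFFFFFFFF..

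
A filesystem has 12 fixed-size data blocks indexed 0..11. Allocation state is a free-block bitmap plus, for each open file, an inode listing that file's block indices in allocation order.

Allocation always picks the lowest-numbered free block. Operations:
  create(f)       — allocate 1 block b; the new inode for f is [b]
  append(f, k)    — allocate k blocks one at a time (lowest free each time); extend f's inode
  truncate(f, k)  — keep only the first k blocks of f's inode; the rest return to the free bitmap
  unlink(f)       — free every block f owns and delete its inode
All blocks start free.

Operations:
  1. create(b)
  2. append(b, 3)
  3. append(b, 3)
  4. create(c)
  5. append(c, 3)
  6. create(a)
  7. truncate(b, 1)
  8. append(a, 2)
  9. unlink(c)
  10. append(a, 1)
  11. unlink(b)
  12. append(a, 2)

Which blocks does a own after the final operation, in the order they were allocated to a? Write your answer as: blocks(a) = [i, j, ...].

  1. create(b)  ⇒  F...........  {b→[0]}
  2. append(b, 3)  ⇒  FFFF........  {b→[0, 1, 2, 3]}
  3. append(b, 3)  ⇒  FFFFFFF.....  {b→[0, 1, 2, 3, 4, 5, 6]}
  4. create(c)  ⇒  FFFFFFFF....  {b→[0, 1, 2, 3, 4, 5, 6]; c→[7]}
  5. append(c, 3)  ⇒  FFFFFFFFFFF.  {b→[0, 1, 2, 3, 4, 5, 6]; c→[7, 8, 9, 10]}
  6. create(a)  ⇒  FFFFFFFFFFFF  {a→[11]; b→[0, 1, 2, 3, 4, 5, 6]; c→[7, 8, 9, 10]}
  7. truncate(b, 1)  ⇒  F......FFFFF  {a→[11]; b→[0]; c→[7, 8, 9, 10]}
  8. append(a, 2)  ⇒  FFF....FFFFF  {a→[11, 1, 2]; b→[0]; c→[7, 8, 9, 10]}
  9. unlink(c)  ⇒  FFF........F  {a→[11, 1, 2]; b→[0]}
  10. append(a, 1)  ⇒  FFFF.......F  {a→[11, 1, 2, 3]; b→[0]}
  11. unlink(b)  ⇒  .FFF.......F  {a→[11, 1, 2, 3]}
  12. append(a, 2)  ⇒  FFFFF......F  {a→[11, 1, 2, 3, 0, 4]}

blocks(a) = [11, 1, 2, 3, 0, 4]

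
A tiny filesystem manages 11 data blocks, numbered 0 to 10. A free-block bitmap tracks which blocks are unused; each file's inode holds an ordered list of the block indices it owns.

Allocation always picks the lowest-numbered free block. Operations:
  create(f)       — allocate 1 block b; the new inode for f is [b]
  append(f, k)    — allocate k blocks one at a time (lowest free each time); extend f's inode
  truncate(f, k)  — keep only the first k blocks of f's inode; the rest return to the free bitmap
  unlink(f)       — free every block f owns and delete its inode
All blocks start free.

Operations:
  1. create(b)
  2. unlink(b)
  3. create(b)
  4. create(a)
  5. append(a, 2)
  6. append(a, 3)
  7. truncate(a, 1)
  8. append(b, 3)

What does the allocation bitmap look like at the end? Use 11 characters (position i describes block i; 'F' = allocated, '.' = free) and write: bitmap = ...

bitmap = FFFFF......

create(b): bitmap=F.......... | b=[0]
unlink(b): bitmap=........... | 
create(b): bitmap=F.......... | b=[0]
create(a): bitmap=FF......... | a=[1] b=[0]
append(a, 2): bitmap=FFFF....... | a=[1, 2, 3] b=[0]
append(a, 3): bitmap=FFFFFFF.... | a=[1, 2, 3, 4, 5, 6] b=[0]
truncate(a, 1): bitmap=FF......... | a=[1] b=[0]
append(b, 3): bitmap=FFFFF...... | a=[1] b=[0, 2, 3, 4]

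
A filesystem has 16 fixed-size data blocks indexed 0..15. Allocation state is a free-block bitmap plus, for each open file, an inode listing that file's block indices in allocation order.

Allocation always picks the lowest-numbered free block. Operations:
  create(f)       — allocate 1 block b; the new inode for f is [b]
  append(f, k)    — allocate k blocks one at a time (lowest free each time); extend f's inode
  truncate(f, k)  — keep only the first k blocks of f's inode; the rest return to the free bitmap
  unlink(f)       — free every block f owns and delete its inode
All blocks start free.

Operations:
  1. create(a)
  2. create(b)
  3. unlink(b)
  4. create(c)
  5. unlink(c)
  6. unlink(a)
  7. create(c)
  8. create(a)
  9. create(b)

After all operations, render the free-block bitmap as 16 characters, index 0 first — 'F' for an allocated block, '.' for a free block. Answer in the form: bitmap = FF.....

bitmap = FFF.............

after create(a) → a:[0]  free=[F...............]
after create(b) → a:[0], b:[1]  free=[FF..............]
after unlink(b) → a:[0]  free=[F...............]
after create(c) → a:[0], c:[1]  free=[FF..............]
after unlink(c) → a:[0]  free=[F...............]
after unlink(a) →   free=[................]
after create(c) → c:[0]  free=[F...............]
after create(a) → a:[1], c:[0]  free=[FF..............]
after create(b) → a:[1], b:[2], c:[0]  free=[FFF.............]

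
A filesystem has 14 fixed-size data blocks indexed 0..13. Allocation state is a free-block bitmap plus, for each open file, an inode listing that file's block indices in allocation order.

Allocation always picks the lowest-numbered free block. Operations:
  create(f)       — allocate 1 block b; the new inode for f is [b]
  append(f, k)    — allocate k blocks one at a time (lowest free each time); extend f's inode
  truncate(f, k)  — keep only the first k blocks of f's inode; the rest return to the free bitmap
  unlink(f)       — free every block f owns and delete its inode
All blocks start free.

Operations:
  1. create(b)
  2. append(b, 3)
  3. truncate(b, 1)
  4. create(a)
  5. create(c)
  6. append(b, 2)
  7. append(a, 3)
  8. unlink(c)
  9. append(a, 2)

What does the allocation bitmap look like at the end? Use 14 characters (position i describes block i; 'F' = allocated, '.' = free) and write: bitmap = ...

after create(b) → b:[0]  free=[F.............]
after append(b, 3) → b:[0, 1, 2, 3]  free=[FFFF..........]
after truncate(b, 1) → b:[0]  free=[F.............]
after create(a) → a:[1], b:[0]  free=[FF............]
after create(c) → a:[1], b:[0], c:[2]  free=[FFF...........]
after append(b, 2) → a:[1], b:[0, 3, 4], c:[2]  free=[FFFFF.........]
after append(a, 3) → a:[1, 5, 6, 7], b:[0, 3, 4], c:[2]  free=[FFFFFFFF......]
after unlink(c) → a:[1, 5, 6, 7], b:[0, 3, 4]  free=[FF.FFFFF......]
after append(a, 2) → a:[1, 5, 6, 7, 2, 8], b:[0, 3, 4]  free=[FFFFFFFFF.....]

bitmap = FFFFFFFFF.....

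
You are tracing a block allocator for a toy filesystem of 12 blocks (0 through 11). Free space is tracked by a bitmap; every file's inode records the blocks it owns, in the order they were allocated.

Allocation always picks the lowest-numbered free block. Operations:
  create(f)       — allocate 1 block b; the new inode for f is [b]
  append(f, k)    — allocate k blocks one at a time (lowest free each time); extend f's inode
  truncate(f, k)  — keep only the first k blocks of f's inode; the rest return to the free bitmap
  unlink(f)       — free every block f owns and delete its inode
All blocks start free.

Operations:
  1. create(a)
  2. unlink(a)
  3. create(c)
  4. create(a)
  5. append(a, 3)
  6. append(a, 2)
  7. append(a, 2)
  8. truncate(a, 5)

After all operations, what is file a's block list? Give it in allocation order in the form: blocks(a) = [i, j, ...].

  1. create(a)  ⇒  F...........  {a→[0]}
  2. unlink(a)  ⇒  ............  {}
  3. create(c)  ⇒  F...........  {c→[0]}
  4. create(a)  ⇒  FF..........  {a→[1]; c→[0]}
  5. append(a, 3)  ⇒  FFFFF.......  {a→[1, 2, 3, 4]; c→[0]}
  6. append(a, 2)  ⇒  FFFFFFF.....  {a→[1, 2, 3, 4, 5, 6]; c→[0]}
  7. append(a, 2)  ⇒  FFFFFFFFF...  {a→[1, 2, 3, 4, 5, 6, 7, 8]; c→[0]}
  8. truncate(a, 5)  ⇒  FFFFFF......  {a→[1, 2, 3, 4, 5]; c→[0]}

blocks(a) = [1, 2, 3, 4, 5]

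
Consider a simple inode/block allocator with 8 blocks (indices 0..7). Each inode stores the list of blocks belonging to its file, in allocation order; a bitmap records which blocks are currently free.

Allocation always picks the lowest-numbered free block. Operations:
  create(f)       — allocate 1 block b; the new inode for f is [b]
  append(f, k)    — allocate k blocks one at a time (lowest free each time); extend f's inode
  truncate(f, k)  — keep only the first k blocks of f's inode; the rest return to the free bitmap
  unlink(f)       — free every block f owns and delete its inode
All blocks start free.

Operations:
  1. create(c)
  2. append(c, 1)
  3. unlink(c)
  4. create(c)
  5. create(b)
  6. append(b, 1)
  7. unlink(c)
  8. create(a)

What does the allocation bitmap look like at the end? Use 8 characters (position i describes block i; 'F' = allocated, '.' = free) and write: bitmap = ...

bitmap = FFF.....

  1. create(c)  ⇒  F.......  {c→[0]}
  2. append(c, 1)  ⇒  FF......  {c→[0, 1]}
  3. unlink(c)  ⇒  ........  {}
  4. create(c)  ⇒  F.......  {c→[0]}
  5. create(b)  ⇒  FF......  {b→[1]; c→[0]}
  6. append(b, 1)  ⇒  FFF.....  {b→[1, 2]; c→[0]}
  7. unlink(c)  ⇒  .FF.....  {b→[1, 2]}
  8. create(a)  ⇒  FFF.....  {a→[0]; b→[1, 2]}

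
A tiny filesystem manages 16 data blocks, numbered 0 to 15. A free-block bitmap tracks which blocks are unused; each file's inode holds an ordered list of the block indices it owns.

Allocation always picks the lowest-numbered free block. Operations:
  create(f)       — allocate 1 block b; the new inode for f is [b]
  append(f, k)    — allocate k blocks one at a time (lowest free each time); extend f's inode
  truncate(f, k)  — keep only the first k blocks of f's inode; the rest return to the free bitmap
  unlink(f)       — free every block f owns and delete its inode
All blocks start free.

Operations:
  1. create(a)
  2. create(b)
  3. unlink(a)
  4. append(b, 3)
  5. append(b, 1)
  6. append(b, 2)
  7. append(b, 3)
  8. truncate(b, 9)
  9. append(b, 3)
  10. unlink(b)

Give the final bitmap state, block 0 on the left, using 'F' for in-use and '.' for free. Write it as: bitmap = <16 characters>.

bitmap = ................

[1] create(a) — a=0 (map F...............)
[2] create(b) — a=0 b=1 (map FF..............)
[3] unlink(a) — b=1 (map .F..............)
[4] append(b, 3) — b=1,0,2,3 (map FFFF............)
[5] append(b, 1) — b=1,0,2,3,4 (map FFFFF...........)
[6] append(b, 2) — b=1,0,2,3,4,5,6 (map FFFFFFF.........)
[7] append(b, 3) — b=1,0,2,3,4,5,6,7,8,9 (map FFFFFFFFFF......)
[8] truncate(b, 9) — b=1,0,2,3,4,5,6,7,8 (map FFFFFFFFF.......)
[9] append(b, 3) — b=1,0,2,3,4,5,6,7,8,9,10,11 (map FFFFFFFFFFFF....)
[10] unlink(b) —  (map ................)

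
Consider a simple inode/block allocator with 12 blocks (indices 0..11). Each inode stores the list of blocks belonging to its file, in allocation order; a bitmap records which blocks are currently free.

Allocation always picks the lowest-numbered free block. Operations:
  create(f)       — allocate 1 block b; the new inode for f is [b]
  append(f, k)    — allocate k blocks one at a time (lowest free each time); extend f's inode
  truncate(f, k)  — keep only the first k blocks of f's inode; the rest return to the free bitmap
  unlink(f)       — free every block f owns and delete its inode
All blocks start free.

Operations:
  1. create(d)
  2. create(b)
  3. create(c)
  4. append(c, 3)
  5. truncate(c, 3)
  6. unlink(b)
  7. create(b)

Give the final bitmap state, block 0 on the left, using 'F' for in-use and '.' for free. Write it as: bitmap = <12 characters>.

bitmap = FFFFF.......

after create(d) → d:[0]  free=[F...........]
after create(b) → b:[1], d:[0]  free=[FF..........]
after create(c) → b:[1], c:[2], d:[0]  free=[FFF.........]
after append(c, 3) → b:[1], c:[2, 3, 4, 5], d:[0]  free=[FFFFFF......]
after truncate(c, 3) → b:[1], c:[2, 3, 4], d:[0]  free=[FFFFF.......]
after unlink(b) → c:[2, 3, 4], d:[0]  free=[F.FFF.......]
after create(b) → b:[1], c:[2, 3, 4], d:[0]  free=[FFFFF.......]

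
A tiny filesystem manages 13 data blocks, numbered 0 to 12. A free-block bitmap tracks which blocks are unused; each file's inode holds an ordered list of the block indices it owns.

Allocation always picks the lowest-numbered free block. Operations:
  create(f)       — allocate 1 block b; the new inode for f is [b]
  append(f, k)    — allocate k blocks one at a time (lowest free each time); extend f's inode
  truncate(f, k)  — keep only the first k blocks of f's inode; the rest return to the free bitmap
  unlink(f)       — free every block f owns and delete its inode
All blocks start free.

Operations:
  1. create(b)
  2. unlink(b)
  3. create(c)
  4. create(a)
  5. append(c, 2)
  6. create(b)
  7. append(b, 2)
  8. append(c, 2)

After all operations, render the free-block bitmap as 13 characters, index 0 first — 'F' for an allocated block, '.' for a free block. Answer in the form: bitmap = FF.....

bitmap = FFFFFFFFF....

create(b): bitmap=F............ | b=[0]
unlink(b): bitmap=............. | 
create(c): bitmap=F............ | c=[0]
create(a): bitmap=FF........... | a=[1] c=[0]
append(c, 2): bitmap=FFFF......... | a=[1] c=[0, 2, 3]
create(b): bitmap=FFFFF........ | a=[1] b=[4] c=[0, 2, 3]
append(b, 2): bitmap=FFFFFFF...... | a=[1] b=[4, 5, 6] c=[0, 2, 3]
append(c, 2): bitmap=FFFFFFFFF.... | a=[1] b=[4, 5, 6] c=[0, 2, 3, 7, 8]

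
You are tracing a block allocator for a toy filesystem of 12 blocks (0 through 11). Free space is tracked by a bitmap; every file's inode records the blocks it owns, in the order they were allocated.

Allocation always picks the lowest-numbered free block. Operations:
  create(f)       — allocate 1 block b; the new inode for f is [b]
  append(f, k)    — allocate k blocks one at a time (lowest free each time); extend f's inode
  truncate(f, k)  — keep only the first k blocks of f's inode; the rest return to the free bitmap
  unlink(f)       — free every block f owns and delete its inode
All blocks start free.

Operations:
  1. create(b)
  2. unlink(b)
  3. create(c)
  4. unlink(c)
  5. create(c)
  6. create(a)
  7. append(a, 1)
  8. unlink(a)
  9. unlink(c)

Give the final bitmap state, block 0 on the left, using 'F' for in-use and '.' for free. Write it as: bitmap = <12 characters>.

bitmap = ............

create(b): bitmap=F........... | b=[0]
unlink(b): bitmap=............ | 
create(c): bitmap=F........... | c=[0]
unlink(c): bitmap=............ | 
create(c): bitmap=F........... | c=[0]
create(a): bitmap=FF.......... | a=[1] c=[0]
append(a, 1): bitmap=FFF......... | a=[1, 2] c=[0]
unlink(a): bitmap=F........... | c=[0]
unlink(c): bitmap=............ | 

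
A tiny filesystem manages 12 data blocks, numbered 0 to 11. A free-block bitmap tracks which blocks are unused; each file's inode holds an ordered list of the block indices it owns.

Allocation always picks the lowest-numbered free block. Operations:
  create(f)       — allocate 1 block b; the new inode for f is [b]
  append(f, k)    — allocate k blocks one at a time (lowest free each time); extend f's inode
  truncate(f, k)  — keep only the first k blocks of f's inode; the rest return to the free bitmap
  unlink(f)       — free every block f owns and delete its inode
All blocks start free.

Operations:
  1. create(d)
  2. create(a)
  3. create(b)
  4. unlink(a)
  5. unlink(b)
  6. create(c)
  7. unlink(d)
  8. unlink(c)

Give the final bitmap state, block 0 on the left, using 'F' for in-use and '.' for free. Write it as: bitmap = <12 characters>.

[1] create(d) — d=0 (map F...........)
[2] create(a) — a=1 d=0 (map FF..........)
[3] create(b) — a=1 b=2 d=0 (map FFF.........)
[4] unlink(a) — b=2 d=0 (map F.F.........)
[5] unlink(b) — d=0 (map F...........)
[6] create(c) — c=1 d=0 (map FF..........)
[7] unlink(d) — c=1 (map .F..........)
[8] unlink(c) —  (map ............)

bitmap = ............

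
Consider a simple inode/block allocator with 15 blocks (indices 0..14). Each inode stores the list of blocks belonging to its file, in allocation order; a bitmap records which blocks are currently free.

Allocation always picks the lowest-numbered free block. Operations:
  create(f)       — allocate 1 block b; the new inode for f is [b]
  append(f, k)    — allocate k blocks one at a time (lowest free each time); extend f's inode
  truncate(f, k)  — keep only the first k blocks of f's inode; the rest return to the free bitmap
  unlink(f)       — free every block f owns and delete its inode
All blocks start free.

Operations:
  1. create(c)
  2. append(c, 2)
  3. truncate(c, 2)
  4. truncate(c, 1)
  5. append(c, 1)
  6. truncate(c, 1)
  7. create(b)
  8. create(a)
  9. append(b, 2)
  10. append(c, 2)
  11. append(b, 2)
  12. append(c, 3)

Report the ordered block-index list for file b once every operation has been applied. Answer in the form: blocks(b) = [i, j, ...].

blocks(b) = [1, 3, 4, 7, 8]

[1] create(c) — c=0 (map F..............)
[2] append(c, 2) — c=0,1,2 (map FFF............)
[3] truncate(c, 2) — c=0,1 (map FF.............)
[4] truncate(c, 1) — c=0 (map F..............)
[5] append(c, 1) — c=0,1 (map FF.............)
[6] truncate(c, 1) — c=0 (map F..............)
[7] create(b) — b=1 c=0 (map FF.............)
[8] create(a) — a=2 b=1 c=0 (map FFF............)
[9] append(b, 2) — a=2 b=1,3,4 c=0 (map FFFFF..........)
[10] append(c, 2) — a=2 b=1,3,4 c=0,5,6 (map FFFFFFF........)
[11] append(b, 2) — a=2 b=1,3,4,7,8 c=0,5,6 (map FFFFFFFFF......)
[12] append(c, 3) — a=2 b=1,3,4,7,8 c=0,5,6,9,10,11 (map FFFFFFFFFFFF...)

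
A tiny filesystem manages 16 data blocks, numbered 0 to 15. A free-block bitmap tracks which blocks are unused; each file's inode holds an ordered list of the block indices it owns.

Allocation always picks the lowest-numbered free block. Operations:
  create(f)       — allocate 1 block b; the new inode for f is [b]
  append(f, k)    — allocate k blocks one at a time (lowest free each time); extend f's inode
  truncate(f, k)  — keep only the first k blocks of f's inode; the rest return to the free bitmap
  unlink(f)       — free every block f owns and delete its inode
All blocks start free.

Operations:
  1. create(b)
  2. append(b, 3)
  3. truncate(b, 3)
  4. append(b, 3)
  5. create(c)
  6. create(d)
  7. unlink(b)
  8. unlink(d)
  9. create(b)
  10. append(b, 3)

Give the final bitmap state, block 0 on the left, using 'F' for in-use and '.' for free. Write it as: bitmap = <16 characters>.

bitmap = FFFF..F.........

create(b): bitmap=F............... | b=[0]
append(b, 3): bitmap=FFFF............ | b=[0, 1, 2, 3]
truncate(b, 3): bitmap=FFF............. | b=[0, 1, 2]
append(b, 3): bitmap=FFFFFF.......... | b=[0, 1, 2, 3, 4, 5]
create(c): bitmap=FFFFFFF......... | b=[0, 1, 2, 3, 4, 5] c=[6]
create(d): bitmap=FFFFFFFF........ | b=[0, 1, 2, 3, 4, 5] c=[6] d=[7]
unlink(b): bitmap=......FF........ | c=[6] d=[7]
unlink(d): bitmap=......F......... | c=[6]
create(b): bitmap=F.....F......... | b=[0] c=[6]
append(b, 3): bitmap=FFFF..F......... | b=[0, 1, 2, 3] c=[6]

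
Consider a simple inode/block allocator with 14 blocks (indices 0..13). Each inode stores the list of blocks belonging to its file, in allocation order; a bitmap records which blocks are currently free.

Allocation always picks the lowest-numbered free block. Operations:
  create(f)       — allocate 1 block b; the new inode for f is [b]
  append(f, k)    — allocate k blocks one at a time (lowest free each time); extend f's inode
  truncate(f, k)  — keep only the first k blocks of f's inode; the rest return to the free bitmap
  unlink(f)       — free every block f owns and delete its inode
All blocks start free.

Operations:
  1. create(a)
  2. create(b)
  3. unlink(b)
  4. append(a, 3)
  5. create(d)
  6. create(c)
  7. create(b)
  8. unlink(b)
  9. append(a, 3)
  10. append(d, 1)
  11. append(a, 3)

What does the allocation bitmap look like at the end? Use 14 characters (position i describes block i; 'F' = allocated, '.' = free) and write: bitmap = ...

bitmap = FFFFFFFFFFFFF.

  1. create(a)  ⇒  F.............  {a→[0]}
  2. create(b)  ⇒  FF............  {a→[0]; b→[1]}
  3. unlink(b)  ⇒  F.............  {a→[0]}
  4. append(a, 3)  ⇒  FFFF..........  {a→[0, 1, 2, 3]}
  5. create(d)  ⇒  FFFFF.........  {a→[0, 1, 2, 3]; d→[4]}
  6. create(c)  ⇒  FFFFFF........  {a→[0, 1, 2, 3]; c→[5]; d→[4]}
  7. create(b)  ⇒  FFFFFFF.......  {a→[0, 1, 2, 3]; b→[6]; c→[5]; d→[4]}
  8. unlink(b)  ⇒  FFFFFF........  {a→[0, 1, 2, 3]; c→[5]; d→[4]}
  9. append(a, 3)  ⇒  FFFFFFFFF.....  {a→[0, 1, 2, 3, 6, 7, 8]; c→[5]; d→[4]}
  10. append(d, 1)  ⇒  FFFFFFFFFF....  {a→[0, 1, 2, 3, 6, 7, 8]; c→[5]; d→[4, 9]}
  11. append(a, 3)  ⇒  FFFFFFFFFFFFF.  {a→[0, 1, 2, 3, 6, 7, 8, 10, 11, 12]; c→[5]; d→[4, 9]}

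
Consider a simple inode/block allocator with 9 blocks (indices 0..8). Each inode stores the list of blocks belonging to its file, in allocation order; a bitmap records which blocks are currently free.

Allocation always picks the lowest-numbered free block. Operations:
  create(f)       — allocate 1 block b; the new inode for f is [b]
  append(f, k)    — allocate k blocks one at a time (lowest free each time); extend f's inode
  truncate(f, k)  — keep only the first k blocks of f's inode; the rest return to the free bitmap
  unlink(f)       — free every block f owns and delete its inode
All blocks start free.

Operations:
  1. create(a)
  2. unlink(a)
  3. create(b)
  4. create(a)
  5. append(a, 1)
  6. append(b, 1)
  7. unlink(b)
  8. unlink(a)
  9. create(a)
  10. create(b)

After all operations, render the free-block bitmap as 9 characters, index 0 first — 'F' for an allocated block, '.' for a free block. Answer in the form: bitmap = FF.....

bitmap = FF.......

[1] create(a) — a=0 (map F........)
[2] unlink(a) —  (map .........)
[3] create(b) — b=0 (map F........)
[4] create(a) — a=1 b=0 (map FF.......)
[5] append(a, 1) — a=1,2 b=0 (map FFF......)
[6] append(b, 1) — a=1,2 b=0,3 (map FFFF.....)
[7] unlink(b) — a=1,2 (map .FF......)
[8] unlink(a) —  (map .........)
[9] create(a) — a=0 (map F........)
[10] create(b) — a=0 b=1 (map FF.......)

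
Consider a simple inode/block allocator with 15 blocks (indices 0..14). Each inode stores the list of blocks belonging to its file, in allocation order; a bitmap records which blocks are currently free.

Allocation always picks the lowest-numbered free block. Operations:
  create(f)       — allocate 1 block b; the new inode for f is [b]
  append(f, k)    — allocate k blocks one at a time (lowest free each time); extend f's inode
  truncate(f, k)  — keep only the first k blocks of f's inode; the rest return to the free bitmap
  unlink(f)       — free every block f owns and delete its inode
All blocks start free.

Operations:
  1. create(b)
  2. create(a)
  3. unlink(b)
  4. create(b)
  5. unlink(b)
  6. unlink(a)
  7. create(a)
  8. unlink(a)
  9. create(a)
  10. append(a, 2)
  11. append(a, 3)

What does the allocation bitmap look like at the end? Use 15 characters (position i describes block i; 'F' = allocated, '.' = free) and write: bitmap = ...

bitmap = FFFFFF.........

create(b): bitmap=F.............. | b=[0]
create(a): bitmap=FF............. | a=[1] b=[0]
unlink(b): bitmap=.F............. | a=[1]
create(b): bitmap=FF............. | a=[1] b=[0]
unlink(b): bitmap=.F............. | a=[1]
unlink(a): bitmap=............... | 
create(a): bitmap=F.............. | a=[0]
unlink(a): bitmap=............... | 
create(a): bitmap=F.............. | a=[0]
append(a, 2): bitmap=FFF............ | a=[0, 1, 2]
append(a, 3): bitmap=FFFFFF......... | a=[0, 1, 2, 3, 4, 5]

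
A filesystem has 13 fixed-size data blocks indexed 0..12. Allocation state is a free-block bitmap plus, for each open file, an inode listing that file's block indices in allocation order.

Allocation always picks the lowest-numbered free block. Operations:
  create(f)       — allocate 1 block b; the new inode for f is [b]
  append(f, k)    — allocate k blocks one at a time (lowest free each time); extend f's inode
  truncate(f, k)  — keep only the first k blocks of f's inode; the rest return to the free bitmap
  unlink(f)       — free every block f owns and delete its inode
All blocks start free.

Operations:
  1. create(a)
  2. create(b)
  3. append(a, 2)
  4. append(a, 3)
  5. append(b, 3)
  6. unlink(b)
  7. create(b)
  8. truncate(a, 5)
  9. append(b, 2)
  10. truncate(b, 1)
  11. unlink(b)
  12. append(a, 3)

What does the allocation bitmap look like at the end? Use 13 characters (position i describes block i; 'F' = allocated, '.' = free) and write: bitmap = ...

after create(a) → a:[0]  free=[F............]
after create(b) → a:[0], b:[1]  free=[FF...........]
after append(a, 2) → a:[0, 2, 3], b:[1]  free=[FFFF.........]
after append(a, 3) → a:[0, 2, 3, 4, 5, 6], b:[1]  free=[FFFFFFF......]
after append(b, 3) → a:[0, 2, 3, 4, 5, 6], b:[1, 7, 8, 9]  free=[FFFFFFFFFF...]
after unlink(b) → a:[0, 2, 3, 4, 5, 6]  free=[F.FFFFF......]
after create(b) → a:[0, 2, 3, 4, 5, 6], b:[1]  free=[FFFFFFF......]
after truncate(a, 5) → a:[0, 2, 3, 4, 5], b:[1]  free=[FFFFFF.......]
after append(b, 2) → a:[0, 2, 3, 4, 5], b:[1, 6, 7]  free=[FFFFFFFF.....]
after truncate(b, 1) → a:[0, 2, 3, 4, 5], b:[1]  free=[FFFFFF.......]
after unlink(b) → a:[0, 2, 3, 4, 5]  free=[F.FFFF.......]
after append(a, 3) → a:[0, 2, 3, 4, 5, 1, 6, 7]  free=[FFFFFFFF.....]

bitmap = FFFFFFFF.....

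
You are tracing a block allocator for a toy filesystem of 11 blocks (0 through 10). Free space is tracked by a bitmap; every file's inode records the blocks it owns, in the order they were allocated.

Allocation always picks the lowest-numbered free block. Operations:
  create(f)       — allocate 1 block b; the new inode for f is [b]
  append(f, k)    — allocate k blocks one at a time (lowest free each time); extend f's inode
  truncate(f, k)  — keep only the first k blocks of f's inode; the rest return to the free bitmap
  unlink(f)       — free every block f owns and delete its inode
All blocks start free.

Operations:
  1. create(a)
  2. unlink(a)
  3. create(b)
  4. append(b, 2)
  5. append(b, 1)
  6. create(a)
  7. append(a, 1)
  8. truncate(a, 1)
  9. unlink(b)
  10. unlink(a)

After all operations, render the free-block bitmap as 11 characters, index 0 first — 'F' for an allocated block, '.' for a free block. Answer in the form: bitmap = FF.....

bitmap = ...........

after create(a) → a:[0]  free=[F..........]
after unlink(a) →   free=[...........]
after create(b) → b:[0]  free=[F..........]
after append(b, 2) → b:[0, 1, 2]  free=[FFF........]
after append(b, 1) → b:[0, 1, 2, 3]  free=[FFFF.......]
after create(a) → a:[4], b:[0, 1, 2, 3]  free=[FFFFF......]
after append(a, 1) → a:[4, 5], b:[0, 1, 2, 3]  free=[FFFFFF.....]
after truncate(a, 1) → a:[4], b:[0, 1, 2, 3]  free=[FFFFF......]
after unlink(b) → a:[4]  free=[....F......]
after unlink(a) →   free=[...........]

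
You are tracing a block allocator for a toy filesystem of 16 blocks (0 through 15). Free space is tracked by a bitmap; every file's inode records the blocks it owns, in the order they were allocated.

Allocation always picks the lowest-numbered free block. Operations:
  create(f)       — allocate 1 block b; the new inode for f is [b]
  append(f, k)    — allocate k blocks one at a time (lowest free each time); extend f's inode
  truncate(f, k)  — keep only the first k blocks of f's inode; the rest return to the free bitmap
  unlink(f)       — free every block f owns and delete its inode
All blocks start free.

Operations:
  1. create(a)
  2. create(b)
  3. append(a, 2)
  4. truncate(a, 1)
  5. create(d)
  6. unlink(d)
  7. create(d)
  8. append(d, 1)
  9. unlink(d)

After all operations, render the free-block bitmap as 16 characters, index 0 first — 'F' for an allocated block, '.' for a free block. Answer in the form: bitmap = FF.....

[1] create(a) — a=0 (map F...............)
[2] create(b) — a=0 b=1 (map FF..............)
[3] append(a, 2) — a=0,2,3 b=1 (map FFFF............)
[4] truncate(a, 1) — a=0 b=1 (map FF..............)
[5] create(d) — a=0 b=1 d=2 (map FFF.............)
[6] unlink(d) — a=0 b=1 (map FF..............)
[7] create(d) — a=0 b=1 d=2 (map FFF.............)
[8] append(d, 1) — a=0 b=1 d=2,3 (map FFFF............)
[9] unlink(d) — a=0 b=1 (map FF..............)

bitmap = FF..............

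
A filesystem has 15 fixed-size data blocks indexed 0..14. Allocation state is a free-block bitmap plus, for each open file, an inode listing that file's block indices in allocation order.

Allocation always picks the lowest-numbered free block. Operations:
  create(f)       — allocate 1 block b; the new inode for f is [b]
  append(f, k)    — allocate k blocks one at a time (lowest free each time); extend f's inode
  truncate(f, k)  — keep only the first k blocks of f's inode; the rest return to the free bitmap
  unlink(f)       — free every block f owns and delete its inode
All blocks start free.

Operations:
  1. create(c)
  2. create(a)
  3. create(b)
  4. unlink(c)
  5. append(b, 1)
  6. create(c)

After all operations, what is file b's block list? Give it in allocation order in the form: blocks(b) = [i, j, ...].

blocks(b) = [2, 0]

  1. create(c)  ⇒  F..............  {c→[0]}
  2. create(a)  ⇒  FF.............  {a→[1]; c→[0]}
  3. create(b)  ⇒  FFF............  {a→[1]; b→[2]; c→[0]}
  4. unlink(c)  ⇒  .FF............  {a→[1]; b→[2]}
  5. append(b, 1)  ⇒  FFF............  {a→[1]; b→[2, 0]}
  6. create(c)  ⇒  FFFF...........  {a→[1]; b→[2, 0]; c→[3]}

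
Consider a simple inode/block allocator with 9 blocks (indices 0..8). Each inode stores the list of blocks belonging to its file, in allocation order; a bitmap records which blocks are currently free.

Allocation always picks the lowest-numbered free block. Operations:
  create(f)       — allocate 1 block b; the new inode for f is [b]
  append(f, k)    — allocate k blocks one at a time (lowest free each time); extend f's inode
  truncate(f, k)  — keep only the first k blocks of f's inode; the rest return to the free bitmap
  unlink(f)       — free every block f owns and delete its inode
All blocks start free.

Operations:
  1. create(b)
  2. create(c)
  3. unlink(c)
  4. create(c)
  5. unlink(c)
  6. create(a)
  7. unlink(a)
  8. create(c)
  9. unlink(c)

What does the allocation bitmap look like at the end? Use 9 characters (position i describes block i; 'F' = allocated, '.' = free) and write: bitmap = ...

after create(b) → b:[0]  free=[F........]
after create(c) → b:[0], c:[1]  free=[FF.......]
after unlink(c) → b:[0]  free=[F........]
after create(c) → b:[0], c:[1]  free=[FF.......]
after unlink(c) → b:[0]  free=[F........]
after create(a) → a:[1], b:[0]  free=[FF.......]
after unlink(a) → b:[0]  free=[F........]
after create(c) → b:[0], c:[1]  free=[FF.......]
after unlink(c) → b:[0]  free=[F........]

bitmap = F........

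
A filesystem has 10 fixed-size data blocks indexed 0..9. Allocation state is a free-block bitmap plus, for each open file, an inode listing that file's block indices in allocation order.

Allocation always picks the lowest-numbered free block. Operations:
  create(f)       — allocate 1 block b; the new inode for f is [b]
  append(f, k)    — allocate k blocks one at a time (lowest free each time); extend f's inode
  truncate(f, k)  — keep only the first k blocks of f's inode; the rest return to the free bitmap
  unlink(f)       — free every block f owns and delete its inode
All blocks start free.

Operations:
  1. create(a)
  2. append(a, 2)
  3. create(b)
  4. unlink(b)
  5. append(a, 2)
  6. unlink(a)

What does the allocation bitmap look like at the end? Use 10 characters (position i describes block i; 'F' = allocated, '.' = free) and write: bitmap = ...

bitmap = ..........

  1. create(a)  ⇒  F.........  {a→[0]}
  2. append(a, 2)  ⇒  FFF.......  {a→[0, 1, 2]}
  3. create(b)  ⇒  FFFF......  {a→[0, 1, 2]; b→[3]}
  4. unlink(b)  ⇒  FFF.......  {a→[0, 1, 2]}
  5. append(a, 2)  ⇒  FFFFF.....  {a→[0, 1, 2, 3, 4]}
  6. unlink(a)  ⇒  ..........  {}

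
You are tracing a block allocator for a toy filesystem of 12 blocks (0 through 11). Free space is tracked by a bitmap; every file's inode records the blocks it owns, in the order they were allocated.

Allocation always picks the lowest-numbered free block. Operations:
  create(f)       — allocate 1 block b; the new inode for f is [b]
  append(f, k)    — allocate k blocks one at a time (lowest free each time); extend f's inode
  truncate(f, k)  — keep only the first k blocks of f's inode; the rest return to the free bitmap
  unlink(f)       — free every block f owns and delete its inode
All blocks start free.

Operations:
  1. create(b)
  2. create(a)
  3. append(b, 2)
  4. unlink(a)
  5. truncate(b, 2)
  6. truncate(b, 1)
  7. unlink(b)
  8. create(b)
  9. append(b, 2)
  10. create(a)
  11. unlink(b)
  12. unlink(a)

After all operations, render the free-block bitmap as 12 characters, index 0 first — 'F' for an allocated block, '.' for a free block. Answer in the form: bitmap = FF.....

create(b): bitmap=F........... | b=[0]
create(a): bitmap=FF.......... | a=[1] b=[0]
append(b, 2): bitmap=FFFF........ | a=[1] b=[0, 2, 3]
unlink(a): bitmap=F.FF........ | b=[0, 2, 3]
truncate(b, 2): bitmap=F.F......... | b=[0, 2]
truncate(b, 1): bitmap=F........... | b=[0]
unlink(b): bitmap=............ | 
create(b): bitmap=F........... | b=[0]
append(b, 2): bitmap=FFF......... | b=[0, 1, 2]
create(a): bitmap=FFFF........ | a=[3] b=[0, 1, 2]
unlink(b): bitmap=...F........ | a=[3]
unlink(a): bitmap=............ | 

bitmap = ............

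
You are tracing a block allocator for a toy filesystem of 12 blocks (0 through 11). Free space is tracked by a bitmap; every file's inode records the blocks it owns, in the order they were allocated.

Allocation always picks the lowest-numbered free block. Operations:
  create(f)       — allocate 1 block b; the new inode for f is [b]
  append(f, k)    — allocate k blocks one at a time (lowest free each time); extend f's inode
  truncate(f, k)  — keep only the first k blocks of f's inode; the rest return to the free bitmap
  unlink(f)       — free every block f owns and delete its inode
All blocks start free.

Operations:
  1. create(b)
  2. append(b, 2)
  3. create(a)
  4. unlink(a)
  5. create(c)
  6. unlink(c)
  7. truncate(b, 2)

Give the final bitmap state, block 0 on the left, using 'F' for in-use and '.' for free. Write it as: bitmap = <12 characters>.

bitmap = FF..........

after create(b) → b:[0]  free=[F...........]
after append(b, 2) → b:[0, 1, 2]  free=[FFF.........]
after create(a) → a:[3], b:[0, 1, 2]  free=[FFFF........]
after unlink(a) → b:[0, 1, 2]  free=[FFF.........]
after create(c) → b:[0, 1, 2], c:[3]  free=[FFFF........]
after unlink(c) → b:[0, 1, 2]  free=[FFF.........]
after truncate(b, 2) → b:[0, 1]  free=[FF..........]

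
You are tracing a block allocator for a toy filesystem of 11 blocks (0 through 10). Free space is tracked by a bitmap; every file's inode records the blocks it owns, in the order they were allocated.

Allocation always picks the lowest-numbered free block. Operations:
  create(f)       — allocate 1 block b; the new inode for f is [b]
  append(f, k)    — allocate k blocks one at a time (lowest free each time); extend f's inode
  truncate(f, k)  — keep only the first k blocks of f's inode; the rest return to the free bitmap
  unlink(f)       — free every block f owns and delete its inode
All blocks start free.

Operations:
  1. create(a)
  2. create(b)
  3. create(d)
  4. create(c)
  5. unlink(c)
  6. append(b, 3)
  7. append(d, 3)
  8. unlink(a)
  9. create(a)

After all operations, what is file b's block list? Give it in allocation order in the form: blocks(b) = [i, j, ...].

create(a): bitmap=F.......... | a=[0]
create(b): bitmap=FF......... | a=[0] b=[1]
create(d): bitmap=FFF........ | a=[0] b=[1] d=[2]
create(c): bitmap=FFFF....... | a=[0] b=[1] c=[3] d=[2]
unlink(c): bitmap=FFF........ | a=[0] b=[1] d=[2]
append(b, 3): bitmap=FFFFFF..... | a=[0] b=[1, 3, 4, 5] d=[2]
append(d, 3): bitmap=FFFFFFFFF.. | a=[0] b=[1, 3, 4, 5] d=[2, 6, 7, 8]
unlink(a): bitmap=.FFFFFFFF.. | b=[1, 3, 4, 5] d=[2, 6, 7, 8]
create(a): bitmap=FFFFFFFFF.. | a=[0] b=[1, 3, 4, 5] d=[2, 6, 7, 8]

blocks(b) = [1, 3, 4, 5]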